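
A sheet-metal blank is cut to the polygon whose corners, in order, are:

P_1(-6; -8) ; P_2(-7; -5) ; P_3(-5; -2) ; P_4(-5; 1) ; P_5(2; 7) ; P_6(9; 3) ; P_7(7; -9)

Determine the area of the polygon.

179

Apply the shoelace (surveyor's) formula: 2A = Σ (x_i·y_{i+1} − x_{i+1}·y_i), indices taken mod 7.
P_1→P_2: (-6)(-5) − (-7)(-8) = -26
P_2→P_3: (-7)(-2) − (-5)(-5) = -11
P_3→P_4: (-5)(1) − (-5)(-2) = -15
P_4→P_5: (-5)(7) − (2)(1) = -37
P_5→P_6: (2)(3) − (9)(7) = -57
P_6→P_7: (9)(-9) − (7)(3) = -102
P_7→P_1: (7)(-8) − (-6)(-9) = -110
Σ = -358
Area = |Σ|/2 = 179.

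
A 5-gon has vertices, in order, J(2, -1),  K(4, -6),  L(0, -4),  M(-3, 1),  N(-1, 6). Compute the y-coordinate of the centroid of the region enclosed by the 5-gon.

-0.40625

Apply the shoelace formula. First the cross-terms c_i = x_i·y_{i+1} − x_{i+1}·y_i:
  -8, -16, -12, -17, -11  ⇒  2A = -64, A = -32.
Then Σ (y_i + y_{i+1})·c_i = 78, so ȳ = 78 / (6·(-32)) = -0.40625.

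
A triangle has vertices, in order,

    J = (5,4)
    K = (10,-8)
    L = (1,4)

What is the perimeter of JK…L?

|JK| = √((5)² + (-12)²) = √169 = 13
|KL| = √((-9)² + (12)²) = √225 = 15
|LJ| = √((4)² + (0)²) = √16 = 4
Perimeter = 13 + 15 + 4 = 32.

32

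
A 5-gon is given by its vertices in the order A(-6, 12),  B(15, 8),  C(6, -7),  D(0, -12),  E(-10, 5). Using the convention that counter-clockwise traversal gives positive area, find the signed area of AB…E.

-331.5

Σ = (-228) + (-153) + (-72) + (-120) + (-90) = -663
Signed area = Σ/2 = -331.5 (negative ⇒ clockwise traversal).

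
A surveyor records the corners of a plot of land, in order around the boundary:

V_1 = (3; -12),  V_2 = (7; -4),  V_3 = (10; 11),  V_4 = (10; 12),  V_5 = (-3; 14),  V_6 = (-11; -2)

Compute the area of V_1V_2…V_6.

V_1→V_2: (3)(-4) − (7)(-12) = 72
V_2→V_3: (7)(11) − (10)(-4) = 117
V_3→V_4: (10)(12) − (10)(11) = 10
V_4→V_5: (10)(14) − (-3)(12) = 176
V_5→V_6: (-3)(-2) − (-11)(14) = 160
V_6→V_1: (-11)(-12) − (3)(-2) = 138
Σ = 673
Area = |Σ|/2 = 336.5.

336.5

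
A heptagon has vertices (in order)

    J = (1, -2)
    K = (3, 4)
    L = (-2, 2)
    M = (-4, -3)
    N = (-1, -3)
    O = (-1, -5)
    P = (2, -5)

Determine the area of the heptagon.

Apply the shoelace (surveyor's) formula: 2A = Σ (x_i·y_{i+1} − x_{i+1}·y_i), indices taken mod 7.
Σ = (10) + (14) + (14) + (9) + (2) + (15) + (1) = 65
Area = |Σ|/2 = 32.5.

32.5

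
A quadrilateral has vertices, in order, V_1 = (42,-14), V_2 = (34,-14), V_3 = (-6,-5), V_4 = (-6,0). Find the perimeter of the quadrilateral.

104

|V_1V_2| = √((-8)² + (0)²) = √64 = 8
|V_2V_3| = √((-40)² + (9)²) = √1681 = 41
|V_3V_4| = √((0)² + (5)²) = √25 = 5
|V_4V_1| = √((48)² + (-14)²) = √2500 = 50
Perimeter = 8 + 41 + 5 + 50 = 104.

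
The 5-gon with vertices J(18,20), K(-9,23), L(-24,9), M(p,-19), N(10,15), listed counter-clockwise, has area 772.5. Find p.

Write out the shoelace sum; only the two edges meeting at M involve p:
2·Area = [((-24)·(-19) − p·9) + (p·15 − 10·(-19))] + 995
       = 6·p + 1641 = 1545
⇒ p = -16.

-16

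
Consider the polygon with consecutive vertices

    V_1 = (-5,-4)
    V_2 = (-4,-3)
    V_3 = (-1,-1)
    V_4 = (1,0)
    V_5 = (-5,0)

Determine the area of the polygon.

10.5

Apply the shoelace formula: 2A = Σ (x_i·y_{i+1} − x_{i+1}·y_i), indices taken mod 5.
Σ = (-1) + (1) + (1) + (0) + (20) = 21
Area = |Σ|/2 = 10.5.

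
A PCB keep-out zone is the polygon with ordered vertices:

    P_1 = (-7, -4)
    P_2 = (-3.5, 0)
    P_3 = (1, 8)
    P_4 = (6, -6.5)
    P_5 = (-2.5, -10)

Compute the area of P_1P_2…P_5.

Σ = (-14) + (-28) + (-54.5) + (-76.25) + (-60) = -232.75
Area = |Σ|/2 = 116.375.

116.375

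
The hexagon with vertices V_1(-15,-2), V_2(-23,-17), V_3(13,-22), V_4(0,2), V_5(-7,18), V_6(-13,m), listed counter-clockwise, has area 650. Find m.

Write out the shoelace sum; only the two edges meeting at V_6 involve m:
2·Area = [((-7)·m − (-13)·18) + ((-13)·(-2) − (-15)·m)] + 976
       = 8·m + 1236 = 1300
⇒ m = 8.

8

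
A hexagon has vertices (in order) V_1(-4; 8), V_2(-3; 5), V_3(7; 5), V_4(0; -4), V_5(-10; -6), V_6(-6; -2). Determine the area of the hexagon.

Apply the shoelace formula: 2A = Σ (x_i·y_{i+1} − x_{i+1}·y_i), indices taken mod 6.
Σ = (4) + (-50) + (-28) + (-40) + (-16) + (-56) = -186
Area = |Σ|/2 = 93.

93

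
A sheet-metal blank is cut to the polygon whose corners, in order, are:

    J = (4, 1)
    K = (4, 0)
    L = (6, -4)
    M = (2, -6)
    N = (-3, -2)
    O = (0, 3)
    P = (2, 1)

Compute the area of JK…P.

43.5

Apply the shoelace formula: 2A = Σ (x_i·y_{i+1} − x_{i+1}·y_i), indices taken mod 7.
Cross-terms: -4, -16, -28, -22, -9, -6, -2  ⇒  Σ = -87
Area = |Σ|/2 = 43.5.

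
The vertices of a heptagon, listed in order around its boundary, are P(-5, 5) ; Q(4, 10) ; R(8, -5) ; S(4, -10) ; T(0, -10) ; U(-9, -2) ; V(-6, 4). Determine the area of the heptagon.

Apply Gauss's area formula: 2A = Σ (x_i·y_{i+1} − x_{i+1}·y_i), indices taken mod 7.
Cross-terms: -70, -100, -60, -40, -90, -48, -10  ⇒  Σ = -418
Area = |Σ|/2 = 209.

209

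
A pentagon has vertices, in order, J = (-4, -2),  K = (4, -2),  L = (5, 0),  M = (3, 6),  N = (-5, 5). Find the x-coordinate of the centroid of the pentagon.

Apply the shoelace formula. First the cross-terms c_i = x_i·y_{i+1} − x_{i+1}·y_i:
  16, 10, 30, 45, 30  ⇒  2A = 131, A = 65.5.
Then Σ (x_i + x_{i+1})·c_i = -30, so x̄ = -30 / (6·65.5) = -10/131.

-10/131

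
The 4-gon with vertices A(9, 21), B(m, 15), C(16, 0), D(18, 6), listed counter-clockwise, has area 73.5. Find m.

The doubled signed area Σ (x_i y_{i+1} − x_{i+1} y_i) is linear in m.
With m=0 it equals 315; the coefficient of m is -21 (from the two edges through B).
So -21·m + 315 = 2·73.5 = 147 ⇒ m = 8.

8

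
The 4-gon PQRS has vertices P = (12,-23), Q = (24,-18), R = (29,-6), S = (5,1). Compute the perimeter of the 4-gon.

76

|PQ| = √((12)² + (5)²) = √169 = 13
|QR| = √((5)² + (12)²) = √169 = 13
|RS| = √((-24)² + (7)²) = √625 = 25
|SP| = √((7)² + (-24)²) = √625 = 25
Perimeter = 13 + 13 + 25 + 25 = 76.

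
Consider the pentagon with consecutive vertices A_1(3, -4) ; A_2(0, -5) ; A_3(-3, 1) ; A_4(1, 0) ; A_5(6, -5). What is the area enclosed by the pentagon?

Apply Gauss's area formula: 2A = Σ (x_i·y_{i+1} − x_{i+1}·y_i), indices taken mod 5.
Cross-terms: -15, -15, -1, -5, -9  ⇒  Σ = -45
Area = |Σ|/2 = 22.5.

22.5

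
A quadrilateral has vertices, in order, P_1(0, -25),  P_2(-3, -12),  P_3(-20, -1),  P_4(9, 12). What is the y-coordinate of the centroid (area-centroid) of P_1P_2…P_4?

-65/24

Apply the shoelace (surveyor's) formula. First the cross-terms c_i = x_i·y_{i+1} − x_{i+1}·y_i:
  -75, -237, -231, -225  ⇒  2A = -768, A = -384.
Then Σ (y_i + y_{i+1})·c_i = 6240, so ȳ = 6240 / (6·(-384)) = -65/24.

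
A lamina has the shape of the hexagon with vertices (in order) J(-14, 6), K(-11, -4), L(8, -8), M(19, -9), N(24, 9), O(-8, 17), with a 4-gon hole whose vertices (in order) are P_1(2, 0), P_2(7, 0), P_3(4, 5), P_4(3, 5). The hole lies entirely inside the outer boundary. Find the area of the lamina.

Outer boundary:
Cross-terms: 122, 120, 80, 387, 480, 190  ⇒  Σ = 1379
Area = |Σ|/2 = 689.5.
Hole:
Apply the surveyor's formula: 2A = Σ (x_i·y_{i+1} − x_{i+1}·y_i), indices taken mod 4.
Σ = (0) + (35) + (5) + (-10) = 30
Area = |Σ|/2 = 15.
Net area = 689.5 − 15 = 674.5.

674.5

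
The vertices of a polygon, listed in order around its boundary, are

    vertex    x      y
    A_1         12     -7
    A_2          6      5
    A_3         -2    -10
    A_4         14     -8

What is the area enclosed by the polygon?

Cross-terms: 102, -50, 156, -2  ⇒  Σ = 206
Area = |Σ|/2 = 103.

103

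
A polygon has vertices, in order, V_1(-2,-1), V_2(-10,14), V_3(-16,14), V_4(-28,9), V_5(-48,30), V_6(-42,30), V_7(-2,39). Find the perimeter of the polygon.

|V_1V_2| = √((-8)² + (15)²) = √289 = 17
|V_2V_3| = √((-6)² + (0)²) = √36 = 6
|V_3V_4| = √((-12)² + (-5)²) = √169 = 13
|V_4V_5| = √((-20)² + (21)²) = √841 = 29
|V_5V_6| = √((6)² + (0)²) = √36 = 6
|V_6V_7| = √((40)² + (9)²) = √1681 = 41
|V_7V_1| = √((0)² + (-40)²) = √1600 = 40
Perimeter = 17 + 6 + 13 + 29 + 6 + 41 + 40 = 152.

152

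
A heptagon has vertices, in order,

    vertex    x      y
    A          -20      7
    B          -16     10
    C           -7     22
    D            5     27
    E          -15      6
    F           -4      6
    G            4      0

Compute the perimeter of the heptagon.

108

|AB| = √((4)² + (3)²) = √25 = 5
|BC| = √((9)² + (12)²) = √225 = 15
|CD| = √((12)² + (5)²) = √169 = 13
|DE| = √((-20)² + (-21)²) = √841 = 29
|EF| = √((11)² + (0)²) = √121 = 11
|FG| = √((8)² + (-6)²) = √100 = 10
|GA| = √((-24)² + (7)²) = √625 = 25
Perimeter = 5 + 15 + 13 + 29 + 11 + 10 + 25 = 108.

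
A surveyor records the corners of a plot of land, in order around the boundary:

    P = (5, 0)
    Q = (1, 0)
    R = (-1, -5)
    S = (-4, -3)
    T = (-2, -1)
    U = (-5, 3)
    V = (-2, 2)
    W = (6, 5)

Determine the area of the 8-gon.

Apply Gauss's area formula: 2A = Σ (x_i·y_{i+1} − x_{i+1}·y_i), indices taken mod 8.
Cross-terms: 0, -5, -17, -2, -11, -4, -22, -25  ⇒  Σ = -86
Area = |Σ|/2 = 43.

43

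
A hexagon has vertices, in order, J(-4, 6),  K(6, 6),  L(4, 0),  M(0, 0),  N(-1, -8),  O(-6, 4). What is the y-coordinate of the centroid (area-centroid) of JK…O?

Apply the shoelace (surveyor's) formula. First the cross-terms c_i = x_i·y_{i+1} − x_{i+1}·y_i:
  -60, -24, 0, 0, -52, -20  ⇒  2A = -156, A = -78.
Then Σ (y_i + y_{i+1})·c_i = -856, so ȳ = -856 / (6·(-78)) = 214/117.

214/117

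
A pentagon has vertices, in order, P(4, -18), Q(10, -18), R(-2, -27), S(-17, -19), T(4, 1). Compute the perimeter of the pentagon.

|PQ| = √((6)² + (0)²) = √36 = 6
|QR| = √((-12)² + (-9)²) = √225 = 15
|RS| = √((-15)² + (8)²) = √289 = 17
|ST| = √((21)² + (20)²) = √841 = 29
|TP| = √((0)² + (-19)²) = √361 = 19
Perimeter = 6 + 15 + 17 + 29 + 19 = 86.

86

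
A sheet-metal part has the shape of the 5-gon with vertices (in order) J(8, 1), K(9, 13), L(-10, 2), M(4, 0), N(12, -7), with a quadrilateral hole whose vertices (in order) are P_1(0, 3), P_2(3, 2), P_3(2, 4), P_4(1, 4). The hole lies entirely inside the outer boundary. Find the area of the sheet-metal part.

Outer boundary:
Apply Gauss's area formula: 2A = Σ (x_i·y_{i+1} − x_{i+1}·y_i), indices taken mod 5.
Σ = (95) + (148) + (-8) + (-28) + (68) = 275
Area = |Σ|/2 = 137.5.
Hole:
Σ = (-9) + (8) + (4) + (3) = 6
Area = |Σ|/2 = 3.
Net area = 137.5 − 3 = 134.5.

134.5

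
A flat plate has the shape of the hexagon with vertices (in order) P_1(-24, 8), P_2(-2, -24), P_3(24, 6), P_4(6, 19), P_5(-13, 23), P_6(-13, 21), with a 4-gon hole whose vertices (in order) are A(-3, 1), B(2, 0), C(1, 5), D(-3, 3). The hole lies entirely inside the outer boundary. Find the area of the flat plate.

Outer boundary:
Apply Gauss's area formula: 2A = Σ (x_i·y_{i+1} − x_{i+1}·y_i), indices taken mod 6.
Σ = (592) + (564) + (420) + (385) + (26) + (400) = 2387
Area = |Σ|/2 = 1193.5.
Hole:
A→B: (-3)(0) − (2)(1) = -2
B→C: (2)(5) − (1)(0) = 10
C→D: (1)(3) − (-3)(5) = 18
D→A: (-3)(1) − (-3)(3) = 6
Σ = 32
Area = |Σ|/2 = 16.
Net area = 1193.5 − 16 = 1177.5.

1177.5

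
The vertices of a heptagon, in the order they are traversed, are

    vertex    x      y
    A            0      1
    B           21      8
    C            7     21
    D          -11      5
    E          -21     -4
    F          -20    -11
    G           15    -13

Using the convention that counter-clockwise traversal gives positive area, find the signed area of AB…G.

Apply the shoelace (surveyor's) formula: 2A = Σ (x_i·y_{i+1} − x_{i+1}·y_i), indices taken mod 7.
Σ = (-21) + (385) + (266) + (149) + (151) + (425) + (15) = 1370
Signed area = Σ/2 = 685 (positive ⇒ counter-clockwise traversal).

685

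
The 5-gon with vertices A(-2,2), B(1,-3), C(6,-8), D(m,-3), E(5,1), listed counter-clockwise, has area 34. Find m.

5

The doubled signed area Σ (x_i y_{i+1} − x_{i+1} y_i) is linear in m.
With m=0 it equals 23; the coefficient of m is 9 (from the two edges through D).
So 9·m + 23 = 2·34 = 68 ⇒ m = 5.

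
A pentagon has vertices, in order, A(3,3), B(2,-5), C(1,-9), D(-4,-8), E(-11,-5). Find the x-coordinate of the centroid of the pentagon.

-96/41

Apply Gauss's area formula. First the cross-terms c_i = x_i·y_{i+1} − x_{i+1}·y_i:
  -21, -13, -44, -68, -18  ⇒  2A = -164, A = -82.
Then Σ (x_i + x_{i+1})·c_i = 1152, so x̄ = 1152 / (6·(-82)) = -96/41.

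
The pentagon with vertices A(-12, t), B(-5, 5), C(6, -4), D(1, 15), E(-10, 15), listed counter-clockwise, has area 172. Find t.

5

The doubled signed area Σ (x_i y_{i+1} − x_{i+1} y_i) is linear in t.
With t=0 it equals 369; the coefficient of t is -5 (from the two edges through A).
So -5·t + 369 = 2·172 = 344 ⇒ t = 5.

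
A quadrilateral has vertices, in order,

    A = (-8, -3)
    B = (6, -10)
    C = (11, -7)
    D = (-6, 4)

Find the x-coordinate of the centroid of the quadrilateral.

45/109

Apply the shoelace (surveyor's) formula. First the cross-terms c_i = x_i·y_{i+1} − x_{i+1}·y_i:
  98, 68, 2, 50  ⇒  2A = 218, A = 109.
Then Σ (x_i + x_{i+1})·c_i = 270, so x̄ = 270 / (6·109) = 45/109.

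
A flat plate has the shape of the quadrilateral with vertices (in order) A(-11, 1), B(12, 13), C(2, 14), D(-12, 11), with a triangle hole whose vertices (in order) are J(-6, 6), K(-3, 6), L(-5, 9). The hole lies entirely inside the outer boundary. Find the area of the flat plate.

138.5

Outer boundary:
Cross-terms: -155, 142, 190, 109  ⇒  Σ = 286
Area = |Σ|/2 = 143.
Hole:
Apply the shoelace (surveyor's) formula: 2A = Σ (x_i·y_{i+1} − x_{i+1}·y_i), indices taken mod 3.
J→K: (-6)(6) − (-3)(6) = -18
K→L: (-3)(9) − (-5)(6) = 3
L→J: (-5)(6) − (-6)(9) = 24
Σ = 9
Area = |Σ|/2 = 4.5.
Net area = 143 − 4.5 = 138.5.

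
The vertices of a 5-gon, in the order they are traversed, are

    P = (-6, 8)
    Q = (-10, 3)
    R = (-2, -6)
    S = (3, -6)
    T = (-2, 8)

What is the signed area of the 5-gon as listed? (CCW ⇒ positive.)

101

Apply the shoelace (surveyor's) formula: 2A = Σ (x_i·y_{i+1} − x_{i+1}·y_i), indices taken mod 5.
Σ = (62) + (66) + (30) + (12) + (32) = 202
Signed area = Σ/2 = 101 (positive ⇒ counter-clockwise traversal).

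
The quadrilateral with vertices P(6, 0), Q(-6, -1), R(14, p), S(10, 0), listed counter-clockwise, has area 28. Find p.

The doubled signed area Σ (x_i y_{i+1} − x_{i+1} y_i) is linear in p.
With p=0 it equals 8; the coefficient of p is -16 (from the two edges through R).
So -16·p + 8 = 2·28 = 56 ⇒ p = -3.

-3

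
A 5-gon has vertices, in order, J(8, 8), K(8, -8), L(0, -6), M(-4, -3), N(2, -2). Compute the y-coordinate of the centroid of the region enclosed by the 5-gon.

-505/231

Apply the surveyor's formula. First the cross-terms c_i = x_i·y_{i+1} − x_{i+1}·y_i:
  -128, -48, -24, 14, 32  ⇒  2A = -154, A = -77.
Then Σ (y_i + y_{i+1})·c_i = 1010, so ȳ = 1010 / (6·(-77)) = -505/231.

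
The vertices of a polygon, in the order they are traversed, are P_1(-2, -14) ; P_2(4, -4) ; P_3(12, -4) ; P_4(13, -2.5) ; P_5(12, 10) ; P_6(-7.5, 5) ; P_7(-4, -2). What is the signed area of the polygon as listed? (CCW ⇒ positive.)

250

Apply the shoelace (surveyor's) formula: 2A = Σ (x_i·y_{i+1} − x_{i+1}·y_i), indices taken mod 7.
Σ = (64) + (32) + (22) + (160) + (135) + (35) + (52) = 500
Signed area = Σ/2 = 250 (positive ⇒ counter-clockwise traversal).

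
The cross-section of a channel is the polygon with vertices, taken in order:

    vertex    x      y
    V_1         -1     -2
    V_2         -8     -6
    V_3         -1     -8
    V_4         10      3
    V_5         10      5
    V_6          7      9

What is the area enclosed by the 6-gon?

Apply the shoelace formula: 2A = Σ (x_i·y_{i+1} − x_{i+1}·y_i), indices taken mod 6.
Σ = (-10) + (58) + (77) + (20) + (55) + (-5) = 195
Area = |Σ|/2 = 97.5.

97.5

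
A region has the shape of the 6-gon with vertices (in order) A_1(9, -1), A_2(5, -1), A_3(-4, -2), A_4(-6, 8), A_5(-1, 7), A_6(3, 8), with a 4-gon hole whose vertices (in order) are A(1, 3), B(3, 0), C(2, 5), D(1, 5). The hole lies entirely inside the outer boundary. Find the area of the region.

95.5

Outer boundary:
Apply the shoelace formula: 2A = Σ (x_i·y_{i+1} − x_{i+1}·y_i), indices taken mod 6.
Σ = (-4) + (-14) + (-44) + (-34) + (-29) + (-75) = -200
Area = |Σ|/2 = 100.
Hole:
Cross-terms: -9, 15, 5, -2  ⇒  Σ = 9
Area = |Σ|/2 = 4.5.
Net area = 100 − 4.5 = 95.5.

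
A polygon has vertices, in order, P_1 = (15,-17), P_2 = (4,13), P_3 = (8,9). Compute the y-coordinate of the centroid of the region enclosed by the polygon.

5/3

Apply Gauss's area formula. First the cross-terms c_i = x_i·y_{i+1} − x_{i+1}·y_i:
  263, -68, -271  ⇒  2A = -76, A = -38.
Then Σ (y_i + y_{i+1})·c_i = -380, so ȳ = -380 / (6·(-38)) = 5/3.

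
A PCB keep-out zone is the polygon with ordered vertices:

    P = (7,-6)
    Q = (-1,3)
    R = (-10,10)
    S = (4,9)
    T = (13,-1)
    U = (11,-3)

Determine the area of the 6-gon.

Apply Gauss's area formula: 2A = Σ (x_i·y_{i+1} − x_{i+1}·y_i), indices taken mod 6.
P→Q: (7)(3) − (-1)(-6) = 15
Q→R: (-1)(10) − (-10)(3) = 20
R→S: (-10)(9) − (4)(10) = -130
S→T: (4)(-1) − (13)(9) = -121
T→U: (13)(-3) − (11)(-1) = -28
U→P: (11)(-6) − (7)(-3) = -45
Σ = -289
Area = |Σ|/2 = 144.5.

144.5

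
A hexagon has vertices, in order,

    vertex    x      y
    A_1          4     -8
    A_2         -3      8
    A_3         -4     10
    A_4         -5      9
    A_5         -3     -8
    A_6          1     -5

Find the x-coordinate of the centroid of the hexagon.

-109/63

Apply Gauss's area formula. First the cross-terms c_i = x_i·y_{i+1} − x_{i+1}·y_i:
  8, 2, 14, 67, 23, 12  ⇒  2A = 126, A = 63.
Then Σ (x_i + x_{i+1})·c_i = -654, so x̄ = -654 / (6·63) = -109/63.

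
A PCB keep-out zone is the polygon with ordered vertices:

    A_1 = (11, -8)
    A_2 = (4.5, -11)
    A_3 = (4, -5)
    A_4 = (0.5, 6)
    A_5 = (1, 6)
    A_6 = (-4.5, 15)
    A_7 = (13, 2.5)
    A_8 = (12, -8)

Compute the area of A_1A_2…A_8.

173.125

A_1→A_2: (11)(-11) − (4.5)(-8) = -85
A_2→A_3: (4.5)(-5) − (4)(-11) = 21.5
A_3→A_4: (4)(6) − (0.5)(-5) = 26.5
A_4→A_5: (0.5)(6) − (1)(6) = -3
A_5→A_6: (1)(15) − (-4.5)(6) = 42
A_6→A_7: (-4.5)(2.5) − (13)(15) = -206.25
A_7→A_8: (13)(-8) − (12)(2.5) = -134
A_8→A_1: (12)(-8) − (11)(-8) = -8
Σ = -346.25
Area = |Σ|/2 = 173.125.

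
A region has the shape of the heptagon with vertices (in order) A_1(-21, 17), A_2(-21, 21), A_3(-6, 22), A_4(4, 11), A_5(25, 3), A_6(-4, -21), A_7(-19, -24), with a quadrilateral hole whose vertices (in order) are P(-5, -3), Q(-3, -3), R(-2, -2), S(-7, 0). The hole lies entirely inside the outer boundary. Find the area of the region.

Outer boundary:
Σ = (-84) + (-336) + (-154) + (-263) + (-513) + (-303) + (-827) = -2480
Area = |Σ|/2 = 1240.
Hole:
Apply the shoelace (surveyor's) formula: 2A = Σ (x_i·y_{i+1} − x_{i+1}·y_i), indices taken mod 4.
Σ = (6) + (0) + (-14) + (21) = 13
Area = |Σ|/2 = 6.5.
Net area = 1240 − 6.5 = 1233.5.

1233.5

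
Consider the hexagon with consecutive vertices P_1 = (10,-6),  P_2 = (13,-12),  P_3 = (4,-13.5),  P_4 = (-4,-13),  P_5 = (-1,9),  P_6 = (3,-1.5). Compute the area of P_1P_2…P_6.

Σ = (-42) + (-127.5) + (-106) + (-49) + (-25.5) + (-3) = -353
Area = |Σ|/2 = 176.5.

176.5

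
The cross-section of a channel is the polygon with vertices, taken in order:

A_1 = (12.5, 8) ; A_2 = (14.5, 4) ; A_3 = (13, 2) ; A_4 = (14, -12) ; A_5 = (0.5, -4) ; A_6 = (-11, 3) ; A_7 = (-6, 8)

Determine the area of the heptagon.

291.75

Apply the surveyor's formula: 2A = Σ (x_i·y_{i+1} − x_{i+1}·y_i), indices taken mod 7.
Σ = (-66) + (-23) + (-184) + (-50) + (-42.5) + (-70) + (-148) = -583.5
Area = |Σ|/2 = 291.75.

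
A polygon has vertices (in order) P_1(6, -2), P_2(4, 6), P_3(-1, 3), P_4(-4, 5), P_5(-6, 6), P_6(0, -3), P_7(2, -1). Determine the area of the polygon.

50.5

P_1→P_2: (6)(6) − (4)(-2) = 44
P_2→P_3: (4)(3) − (-1)(6) = 18
P_3→P_4: (-1)(5) − (-4)(3) = 7
P_4→P_5: (-4)(6) − (-6)(5) = 6
P_5→P_6: (-6)(-3) − (0)(6) = 18
P_6→P_7: (0)(-1) − (2)(-3) = 6
P_7→P_1: (2)(-2) − (6)(-1) = 2
Σ = 101
Area = |Σ|/2 = 50.5.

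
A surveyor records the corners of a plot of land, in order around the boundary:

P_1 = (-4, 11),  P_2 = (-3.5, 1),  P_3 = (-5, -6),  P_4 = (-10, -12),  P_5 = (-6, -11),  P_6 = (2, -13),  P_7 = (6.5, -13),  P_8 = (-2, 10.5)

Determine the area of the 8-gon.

159.625

Apply Gauss's area formula: 2A = Σ (x_i·y_{i+1} − x_{i+1}·y_i), indices taken mod 8.
P_1→P_2: (-4)(1) − (-3.5)(11) = 34.5
P_2→P_3: (-3.5)(-6) − (-5)(1) = 26
P_3→P_4: (-5)(-12) − (-10)(-6) = 0
P_4→P_5: (-10)(-11) − (-6)(-12) = 38
P_5→P_6: (-6)(-13) − (2)(-11) = 100
P_6→P_7: (2)(-13) − (6.5)(-13) = 58.5
P_7→P_8: (6.5)(10.5) − (-2)(-13) = 42.25
P_8→P_1: (-2)(11) − (-4)(10.5) = 20
Σ = 319.25
Area = |Σ|/2 = 159.625.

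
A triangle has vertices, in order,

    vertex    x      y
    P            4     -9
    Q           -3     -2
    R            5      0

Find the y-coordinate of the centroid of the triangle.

-11/3

Apply the shoelace formula. First the cross-terms c_i = x_i·y_{i+1} − x_{i+1}·y_i:
  -35, 10, -45  ⇒  2A = -70, A = -35.
Then Σ (y_i + y_{i+1})·c_i = 770, so ȳ = 770 / (6·(-35)) = -11/3.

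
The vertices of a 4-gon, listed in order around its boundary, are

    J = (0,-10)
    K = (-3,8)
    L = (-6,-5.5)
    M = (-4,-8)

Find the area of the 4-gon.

Σ = (-30) + (64.5) + (26) + (40) = 100.5
Area = |Σ|/2 = 50.25.

50.25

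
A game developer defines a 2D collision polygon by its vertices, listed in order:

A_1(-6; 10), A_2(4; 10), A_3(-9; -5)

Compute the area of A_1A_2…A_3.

75

Cross-terms: -100, 70, -120  ⇒  Σ = -150
Area = |Σ|/2 = 75.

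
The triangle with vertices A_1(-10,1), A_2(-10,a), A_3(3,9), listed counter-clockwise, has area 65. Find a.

Write out the shoelace sum; only the two edges meeting at A_2 involve a:
2·Area = [((-10)·a − (-10)·1) + ((-10)·9 − 3·a)] + 93
       = -13·a + 13 = 130
⇒ a = -9.

-9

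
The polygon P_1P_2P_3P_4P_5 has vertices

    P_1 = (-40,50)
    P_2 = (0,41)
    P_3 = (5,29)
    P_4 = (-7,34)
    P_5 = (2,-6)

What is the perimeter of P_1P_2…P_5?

|P_1P_2| = √((40)² + (-9)²) = √1681 = 41
|P_2P_3| = √((5)² + (-12)²) = √169 = 13
|P_3P_4| = √((-12)² + (5)²) = √169 = 13
|P_4P_5| = √((9)² + (-40)²) = √1681 = 41
|P_5P_1| = √((-42)² + (56)²) = √4900 = 70
Perimeter = 41 + 13 + 13 + 41 + 70 = 178.

178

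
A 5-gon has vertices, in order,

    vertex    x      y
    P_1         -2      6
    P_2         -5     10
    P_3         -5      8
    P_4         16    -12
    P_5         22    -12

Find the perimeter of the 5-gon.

72

|P_1P_2| = √((-3)² + (4)²) = √25 = 5
|P_2P_3| = √((0)² + (-2)²) = √4 = 2
|P_3P_4| = √((21)² + (-20)²) = √841 = 29
|P_4P_5| = √((6)² + (0)²) = √36 = 6
|P_5P_1| = √((-24)² + (18)²) = √900 = 30
Perimeter = 5 + 2 + 29 + 6 + 30 = 72.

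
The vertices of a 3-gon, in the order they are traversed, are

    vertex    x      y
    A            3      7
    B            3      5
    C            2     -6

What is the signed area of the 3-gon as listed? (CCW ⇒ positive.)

-1

Apply the surveyor's formula: 2A = Σ (x_i·y_{i+1} − x_{i+1}·y_i), indices taken mod 3.
A→B: (3)(5) − (3)(7) = -6
B→C: (3)(-6) − (2)(5) = -28
C→A: (2)(7) − (3)(-6) = 32
Σ = -2
Signed area = Σ/2 = -1 (negative ⇒ clockwise traversal).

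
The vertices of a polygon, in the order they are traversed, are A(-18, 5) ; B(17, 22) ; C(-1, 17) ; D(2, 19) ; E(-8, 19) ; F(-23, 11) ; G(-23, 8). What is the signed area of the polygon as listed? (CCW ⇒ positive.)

207

Apply the surveyor's formula: 2A = Σ (x_i·y_{i+1} − x_{i+1}·y_i), indices taken mod 7.
A→B: (-18)(22) − (17)(5) = -481
B→C: (17)(17) − (-1)(22) = 311
C→D: (-1)(19) − (2)(17) = -53
D→E: (2)(19) − (-8)(19) = 190
E→F: (-8)(11) − (-23)(19) = 349
F→G: (-23)(8) − (-23)(11) = 69
G→A: (-23)(5) − (-18)(8) = 29
Σ = 414
Signed area = Σ/2 = 207 (positive ⇒ counter-clockwise traversal).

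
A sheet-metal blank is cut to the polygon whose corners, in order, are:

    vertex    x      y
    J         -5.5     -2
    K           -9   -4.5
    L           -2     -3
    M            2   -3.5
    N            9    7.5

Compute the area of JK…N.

Apply the shoelace formula: 2A = Σ (x_i·y_{i+1} − x_{i+1}·y_i), indices taken mod 5.
Cross-terms: 6.75, 18, 13, 46.5, 23.25  ⇒  Σ = 107.5
Area = |Σ|/2 = 53.75.

53.75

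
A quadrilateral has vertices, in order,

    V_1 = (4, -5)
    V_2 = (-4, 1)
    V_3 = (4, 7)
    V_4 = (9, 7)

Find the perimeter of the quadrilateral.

38

|V_1V_2| = √((-8)² + (6)²) = √100 = 10
|V_2V_3| = √((8)² + (6)²) = √100 = 10
|V_3V_4| = √((5)² + (0)²) = √25 = 5
|V_4V_1| = √((-5)² + (-12)²) = √169 = 13
Perimeter = 10 + 10 + 5 + 13 = 38.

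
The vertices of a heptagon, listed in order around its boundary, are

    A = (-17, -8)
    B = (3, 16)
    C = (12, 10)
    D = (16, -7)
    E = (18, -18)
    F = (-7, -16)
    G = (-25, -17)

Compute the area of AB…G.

Apply the surveyor's formula: 2A = Σ (x_i·y_{i+1} − x_{i+1}·y_i), indices taken mod 7.
Cross-terms: -248, -162, -244, -162, -414, -281, -89  ⇒  Σ = -1600
Area = |Σ|/2 = 800.

800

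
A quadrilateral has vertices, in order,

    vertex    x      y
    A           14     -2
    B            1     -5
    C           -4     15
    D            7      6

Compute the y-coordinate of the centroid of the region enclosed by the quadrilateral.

107/36

Apply the surveyor's formula. First the cross-terms c_i = x_i·y_{i+1} − x_{i+1}·y_i:
  -68, -5, -129, -98  ⇒  2A = -300, A = -150.
Then Σ (y_i + y_{i+1})·c_i = -2675, so ȳ = -2675 / (6·(-150)) = 107/36.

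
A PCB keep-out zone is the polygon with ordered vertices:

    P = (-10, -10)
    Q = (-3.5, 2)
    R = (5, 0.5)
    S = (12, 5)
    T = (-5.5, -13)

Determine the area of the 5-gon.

Σ = (-55) + (-11.75) + (19) + (-128.5) + (-75) = -251.25
Area = |Σ|/2 = 125.625.

125.625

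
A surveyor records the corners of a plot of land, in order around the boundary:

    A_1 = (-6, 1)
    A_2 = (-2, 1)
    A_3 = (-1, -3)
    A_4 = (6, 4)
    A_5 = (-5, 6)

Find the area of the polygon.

52

Σ = (-4) + (7) + (14) + (56) + (31) = 104
Area = |Σ|/2 = 52.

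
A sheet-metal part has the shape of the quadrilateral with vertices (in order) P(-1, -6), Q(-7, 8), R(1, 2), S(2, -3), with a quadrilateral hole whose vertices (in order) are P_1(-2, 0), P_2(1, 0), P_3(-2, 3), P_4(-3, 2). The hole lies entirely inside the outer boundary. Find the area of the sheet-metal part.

Outer boundary:
Σ = (-50) + (-22) + (-7) + (-15) = -94
Area = |Σ|/2 = 47.
Hole:
Apply the shoelace (surveyor's) formula: 2A = Σ (x_i·y_{i+1} − x_{i+1}·y_i), indices taken mod 4.
Cross-terms: 0, 3, 5, 4  ⇒  Σ = 12
Area = |Σ|/2 = 6.
Net area = 47 − 6 = 41.

41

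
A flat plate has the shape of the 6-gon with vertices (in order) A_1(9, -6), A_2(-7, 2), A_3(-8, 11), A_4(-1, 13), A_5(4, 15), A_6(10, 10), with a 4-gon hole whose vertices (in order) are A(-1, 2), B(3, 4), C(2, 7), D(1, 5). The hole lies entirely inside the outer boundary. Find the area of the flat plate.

Outer boundary:
Apply the shoelace formula: 2A = Σ (x_i·y_{i+1} − x_{i+1}·y_i), indices taken mod 6.
Σ = (-24) + (-61) + (-93) + (-67) + (-110) + (-150) = -505
Area = |Σ|/2 = 252.5.
Hole:
Apply the shoelace formula: 2A = Σ (x_i·y_{i+1} − x_{i+1}·y_i), indices taken mod 4.
Cross-terms: -10, 13, 3, 7  ⇒  Σ = 13
Area = |Σ|/2 = 6.5.
Net area = 252.5 − 6.5 = 246.

246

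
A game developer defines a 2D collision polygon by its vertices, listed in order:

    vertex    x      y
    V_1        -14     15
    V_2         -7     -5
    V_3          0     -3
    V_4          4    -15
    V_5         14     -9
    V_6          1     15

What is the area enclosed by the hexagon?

413

Apply the surveyor's formula: 2A = Σ (x_i·y_{i+1} − x_{i+1}·y_i), indices taken mod 6.
Σ = (175) + (21) + (12) + (174) + (219) + (225) = 826
Area = |Σ|/2 = 413.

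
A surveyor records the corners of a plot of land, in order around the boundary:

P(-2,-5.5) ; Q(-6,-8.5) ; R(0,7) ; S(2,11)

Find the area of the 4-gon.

30.5

Apply the surveyor's formula: 2A = Σ (x_i·y_{i+1} − x_{i+1}·y_i), indices taken mod 4.
P→Q: (-2)(-8.5) − (-6)(-5.5) = -16
Q→R: (-6)(7) − (0)(-8.5) = -42
R→S: (0)(11) − (2)(7) = -14
S→P: (2)(-5.5) − (-2)(11) = 11
Σ = -61
Area = |Σ|/2 = 30.5.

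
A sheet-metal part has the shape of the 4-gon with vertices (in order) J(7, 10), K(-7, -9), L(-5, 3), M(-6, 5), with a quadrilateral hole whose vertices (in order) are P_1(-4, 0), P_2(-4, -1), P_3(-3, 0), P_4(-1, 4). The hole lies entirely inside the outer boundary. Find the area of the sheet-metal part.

Outer boundary:
Σ = (7) + (-66) + (-7) + (-95) = -161
Area = |Σ|/2 = 80.5.
Hole:
Cross-terms: 4, -3, -12, 16  ⇒  Σ = 5
Area = |Σ|/2 = 2.5.
Net area = 80.5 − 2.5 = 78.

78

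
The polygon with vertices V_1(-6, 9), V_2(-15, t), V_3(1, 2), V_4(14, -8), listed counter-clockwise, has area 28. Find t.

13

Write out the shoelace sum; only the two edges meeting at V_2 involve t:
2·Area = [((-6)·t − (-15)·9) + ((-15)·2 − 1·t)] + 42
       = -7·t + 147 = 56
⇒ t = 13.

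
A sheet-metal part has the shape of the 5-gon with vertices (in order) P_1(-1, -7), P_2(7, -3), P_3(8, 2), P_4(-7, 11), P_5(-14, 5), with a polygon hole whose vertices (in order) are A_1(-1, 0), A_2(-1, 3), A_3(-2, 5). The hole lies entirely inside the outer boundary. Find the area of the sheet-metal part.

Outer boundary:
Σ = (52) + (38) + (102) + (119) + (103) = 414
Area = |Σ|/2 = 207.
Hole:
Σ = (-3) + (1) + (5) = 3
Area = |Σ|/2 = 1.5.
Net area = 207 − 1.5 = 205.5.

205.5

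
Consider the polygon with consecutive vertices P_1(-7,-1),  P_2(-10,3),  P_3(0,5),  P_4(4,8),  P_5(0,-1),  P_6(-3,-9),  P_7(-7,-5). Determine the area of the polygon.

92

Apply Gauss's area formula: 2A = Σ (x_i·y_{i+1} − x_{i+1}·y_i), indices taken mod 7.
Σ = (-31) + (-50) + (-20) + (-4) + (-3) + (-48) + (-28) = -184
Area = |Σ|/2 = 92.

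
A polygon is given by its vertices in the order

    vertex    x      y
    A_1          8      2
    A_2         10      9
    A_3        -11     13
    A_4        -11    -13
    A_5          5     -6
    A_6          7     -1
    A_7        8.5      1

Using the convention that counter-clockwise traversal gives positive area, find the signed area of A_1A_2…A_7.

Apply the shoelace formula: 2A = Σ (x_i·y_{i+1} − x_{i+1}·y_i), indices taken mod 7.
Σ = (52) + (229) + (286) + (131) + (37) + (15.5) + (9) = 759.5
Signed area = Σ/2 = 379.75 (positive ⇒ counter-clockwise traversal).

379.75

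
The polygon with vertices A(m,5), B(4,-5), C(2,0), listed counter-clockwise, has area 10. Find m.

Write out the shoelace sum; only the two edges meeting at A involve m:
2·Area = [(2·5 − m·0) + (m·(-5) − 4·5)] + 10
       = -5·m + 0 = 20
⇒ m = -4.

-4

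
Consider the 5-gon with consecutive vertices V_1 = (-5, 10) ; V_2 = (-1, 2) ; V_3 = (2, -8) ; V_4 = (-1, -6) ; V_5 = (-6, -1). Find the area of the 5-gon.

58

Apply Gauss's area formula: 2A = Σ (x_i·y_{i+1} − x_{i+1}·y_i), indices taken mod 5.
Cross-terms: 0, 4, -20, -35, -65  ⇒  Σ = -116
Area = |Σ|/2 = 58.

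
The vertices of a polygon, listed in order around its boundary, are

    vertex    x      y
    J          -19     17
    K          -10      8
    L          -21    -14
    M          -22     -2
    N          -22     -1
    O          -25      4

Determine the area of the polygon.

J→K: (-19)(8) − (-10)(17) = 18
K→L: (-10)(-14) − (-21)(8) = 308
L→M: (-21)(-2) − (-22)(-14) = -266
M→N: (-22)(-1) − (-22)(-2) = -22
N→O: (-22)(4) − (-25)(-1) = -113
O→J: (-25)(17) − (-19)(4) = -349
Σ = -424
Area = |Σ|/2 = 212.

212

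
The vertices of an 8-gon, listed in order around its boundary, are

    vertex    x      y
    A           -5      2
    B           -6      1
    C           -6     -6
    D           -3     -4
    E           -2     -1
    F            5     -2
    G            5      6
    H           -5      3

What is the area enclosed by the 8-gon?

74.5

A→B: (-5)(1) − (-6)(2) = 7
B→C: (-6)(-6) − (-6)(1) = 42
C→D: (-6)(-4) − (-3)(-6) = 6
D→E: (-3)(-1) − (-2)(-4) = -5
E→F: (-2)(-2) − (5)(-1) = 9
F→G: (5)(6) − (5)(-2) = 40
G→H: (5)(3) − (-5)(6) = 45
H→A: (-5)(2) − (-5)(3) = 5
Σ = 149
Area = |Σ|/2 = 74.5.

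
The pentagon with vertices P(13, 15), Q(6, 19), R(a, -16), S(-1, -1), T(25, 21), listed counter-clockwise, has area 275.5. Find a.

Write out the shoelace sum; only the two edges meeting at R involve a:
2·Area = [(6·(-16) − a·19) + (a·(-1) − (-1)·(-16))] + 263
       = -20·a + 151 = 551
⇒ a = -20.

-20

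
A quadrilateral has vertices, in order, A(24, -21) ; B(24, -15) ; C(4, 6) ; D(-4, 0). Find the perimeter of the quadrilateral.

80

|AB| = √((0)² + (6)²) = √36 = 6
|BC| = √((-20)² + (21)²) = √841 = 29
|CD| = √((-8)² + (-6)²) = √100 = 10
|DA| = √((28)² + (-21)²) = √1225 = 35
Perimeter = 6 + 29 + 10 + 35 = 80.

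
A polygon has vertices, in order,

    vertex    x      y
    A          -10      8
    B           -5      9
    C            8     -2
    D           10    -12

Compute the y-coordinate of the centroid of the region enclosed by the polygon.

Apply Gauss's area formula. First the cross-terms c_i = x_i·y_{i+1} − x_{i+1}·y_i:
  -50, -62, -76, -40  ⇒  2A = -228, A = -114.
Then Σ (y_i + y_{i+1})·c_i = -60, so ȳ = -60 / (6·(-114)) = 5/57.

5/57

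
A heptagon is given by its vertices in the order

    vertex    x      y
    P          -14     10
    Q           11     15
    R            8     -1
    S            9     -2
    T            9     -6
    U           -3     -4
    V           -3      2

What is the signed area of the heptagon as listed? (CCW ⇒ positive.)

-284

Apply Gauss's area formula: 2A = Σ (x_i·y_{i+1} − x_{i+1}·y_i), indices taken mod 7.
Σ = (-320) + (-131) + (-7) + (-36) + (-54) + (-18) + (-2) = -568
Signed area = Σ/2 = -284 (negative ⇒ clockwise traversal).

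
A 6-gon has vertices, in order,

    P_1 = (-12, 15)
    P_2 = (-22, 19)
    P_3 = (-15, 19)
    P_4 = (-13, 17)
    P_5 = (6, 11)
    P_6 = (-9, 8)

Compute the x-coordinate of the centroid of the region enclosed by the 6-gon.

-1885/264

Apply the surveyor's formula. First the cross-terms c_i = x_i·y_{i+1} − x_{i+1}·y_i:
  102, -133, -8, -245, 147, -39  ⇒  2A = -176, A = -88.
Then Σ (x_i + x_{i+1})·c_i = 3770, so x̄ = 3770 / (6·(-88)) = -1885/264.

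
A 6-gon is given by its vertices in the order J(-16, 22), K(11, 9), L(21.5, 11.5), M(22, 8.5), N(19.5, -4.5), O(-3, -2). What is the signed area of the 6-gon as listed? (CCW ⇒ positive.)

-469.25

Apply Gauss's area formula: 2A = Σ (x_i·y_{i+1} − x_{i+1}·y_i), indices taken mod 6.
Cross-terms: -386, -67, -70.25, -264.75, -52.5, -98  ⇒  Σ = -938.5
Signed area = Σ/2 = -469.25 (negative ⇒ clockwise traversal).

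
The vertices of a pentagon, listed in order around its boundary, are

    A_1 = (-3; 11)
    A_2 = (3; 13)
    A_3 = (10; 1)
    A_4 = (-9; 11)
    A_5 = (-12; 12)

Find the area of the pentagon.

76

Apply Gauss's area formula: 2A = Σ (x_i·y_{i+1} − x_{i+1}·y_i), indices taken mod 5.
Cross-terms: -72, -127, 119, 24, -96  ⇒  Σ = -152
Area = |Σ|/2 = 76.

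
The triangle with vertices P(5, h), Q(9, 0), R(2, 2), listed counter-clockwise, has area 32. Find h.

The doubled signed area Σ (x_i y_{i+1} − x_{i+1} y_i) is linear in h.
With h=0 it equals 8; the coefficient of h is -7 (from the two edges through P).
So -7·h + 8 = 2·32 = 64 ⇒ h = -8.

-8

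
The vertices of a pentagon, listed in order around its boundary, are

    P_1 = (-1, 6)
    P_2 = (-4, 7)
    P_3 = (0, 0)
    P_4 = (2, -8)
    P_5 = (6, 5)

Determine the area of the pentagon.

Apply the shoelace (surveyor's) formula: 2A = Σ (x_i·y_{i+1} − x_{i+1}·y_i), indices taken mod 5.
P_1→P_2: (-1)(7) − (-4)(6) = 17
P_2→P_3: (-4)(0) − (0)(7) = 0
P_3→P_4: (0)(-8) − (2)(0) = 0
P_4→P_5: (2)(5) − (6)(-8) = 58
P_5→P_1: (6)(6) − (-1)(5) = 41
Σ = 116
Area = |Σ|/2 = 58.

58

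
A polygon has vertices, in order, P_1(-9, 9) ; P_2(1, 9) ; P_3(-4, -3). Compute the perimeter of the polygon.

36

|P_1P_2| = √((10)² + (0)²) = √100 = 10
|P_2P_3| = √((-5)² + (-12)²) = √169 = 13
|P_3P_1| = √((-5)² + (12)²) = √169 = 13
Perimeter = 10 + 13 + 13 = 36.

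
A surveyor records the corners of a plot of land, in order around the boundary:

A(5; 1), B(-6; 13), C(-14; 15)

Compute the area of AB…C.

Apply Gauss's area formula: 2A = Σ (x_i·y_{i+1} − x_{i+1}·y_i), indices taken mod 3.
A→B: (5)(13) − (-6)(1) = 71
B→C: (-6)(15) − (-14)(13) = 92
C→A: (-14)(1) − (5)(15) = -89
Σ = 74
Area = |Σ|/2 = 37.

37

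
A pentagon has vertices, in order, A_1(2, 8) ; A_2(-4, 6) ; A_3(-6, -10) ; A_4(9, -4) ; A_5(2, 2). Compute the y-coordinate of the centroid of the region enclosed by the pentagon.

-76/51

Apply Gauss's area formula. First the cross-terms c_i = x_i·y_{i+1} − x_{i+1}·y_i:
  44, 76, 114, 26, 12  ⇒  2A = 272, A = 136.
Then Σ (y_i + y_{i+1})·c_i = -1216, so ȳ = -1216 / (6·136) = -76/51.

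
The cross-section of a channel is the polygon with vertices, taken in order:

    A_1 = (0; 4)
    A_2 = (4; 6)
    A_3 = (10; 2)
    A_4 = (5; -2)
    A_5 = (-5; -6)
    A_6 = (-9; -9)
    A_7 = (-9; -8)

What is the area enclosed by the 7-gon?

Apply the shoelace formula: 2A = Σ (x_i·y_{i+1} − x_{i+1}·y_i), indices taken mod 7.
Σ = (-16) + (-52) + (-30) + (-40) + (-9) + (-9) + (-36) = -192
Area = |Σ|/2 = 96.

96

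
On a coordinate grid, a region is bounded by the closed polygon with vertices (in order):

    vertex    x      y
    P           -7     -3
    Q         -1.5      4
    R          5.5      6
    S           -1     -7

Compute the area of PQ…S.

Apply the shoelace formula: 2A = Σ (x_i·y_{i+1} − x_{i+1}·y_i), indices taken mod 4.
Cross-terms: -32.5, -31, -32.5, -46  ⇒  Σ = -142
Area = |Σ|/2 = 71.

71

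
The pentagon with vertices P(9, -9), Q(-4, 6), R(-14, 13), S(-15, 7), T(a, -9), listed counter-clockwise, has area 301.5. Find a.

-15

The doubled signed area Σ (x_i y_{i+1} − x_{i+1} y_i) is linear in a.
With a=0 it equals 363; the coefficient of a is -16 (from the two edges through T).
So -16·a + 363 = 2·301.5 = 603 ⇒ a = -15.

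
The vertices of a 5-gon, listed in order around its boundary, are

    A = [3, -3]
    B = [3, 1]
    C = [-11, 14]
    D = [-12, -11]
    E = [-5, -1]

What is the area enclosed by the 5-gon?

A→B: (3)(1) − (3)(-3) = 12
B→C: (3)(14) − (-11)(1) = 53
C→D: (-11)(-11) − (-12)(14) = 289
D→E: (-12)(-1) − (-5)(-11) = -43
E→A: (-5)(-3) − (3)(-1) = 18
Σ = 329
Area = |Σ|/2 = 164.5.

164.5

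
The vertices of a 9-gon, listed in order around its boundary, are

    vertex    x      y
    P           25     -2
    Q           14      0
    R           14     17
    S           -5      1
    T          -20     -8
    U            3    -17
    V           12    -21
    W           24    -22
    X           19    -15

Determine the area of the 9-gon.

782.5

Apply Gauss's area formula: 2A = Σ (x_i·y_{i+1} − x_{i+1}·y_i), indices taken mod 9.
Σ = (28) + (238) + (99) + (60) + (364) + (141) + (240) + (58) + (337) = 1565
Area = |Σ|/2 = 782.5.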